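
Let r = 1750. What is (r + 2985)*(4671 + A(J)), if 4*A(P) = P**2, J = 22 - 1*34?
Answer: 22287645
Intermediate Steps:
J = -12 (J = 22 - 34 = -12)
A(P) = P**2/4
(r + 2985)*(4671 + A(J)) = (1750 + 2985)*(4671 + (1/4)*(-12)**2) = 4735*(4671 + (1/4)*144) = 4735*(4671 + 36) = 4735*4707 = 22287645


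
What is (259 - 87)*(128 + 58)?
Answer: 31992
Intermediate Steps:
(259 - 87)*(128 + 58) = 172*186 = 31992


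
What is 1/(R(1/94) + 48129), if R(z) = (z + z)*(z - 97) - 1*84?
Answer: 4418/212253693 ≈ 2.0815e-5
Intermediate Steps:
R(z) = -84 + 2*z*(-97 + z) (R(z) = (2*z)*(-97 + z) - 84 = 2*z*(-97 + z) - 84 = -84 + 2*z*(-97 + z))
1/(R(1/94) + 48129) = 1/((-84 - 194/94 + 2*(1/94)²) + 48129) = 1/((-84 - 194*1/94 + 2*(1/94)²) + 48129) = 1/((-84 - 97/47 + 2*(1/8836)) + 48129) = 1/((-84 - 97/47 + 1/4418) + 48129) = 1/(-380229/4418 + 48129) = 1/(212253693/4418) = 4418/212253693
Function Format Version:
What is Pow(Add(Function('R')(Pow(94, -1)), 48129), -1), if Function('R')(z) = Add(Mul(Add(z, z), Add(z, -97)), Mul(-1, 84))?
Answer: Rational(4418, 212253693) ≈ 2.0815e-5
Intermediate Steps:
Function('R')(z) = Add(-84, Mul(2, z, Add(-97, z))) (Function('R')(z) = Add(Mul(Mul(2, z), Add(-97, z)), -84) = Add(Mul(2, z, Add(-97, z)), -84) = Add(-84, Mul(2, z, Add(-97, z))))
Pow(Add(Function('R')(Pow(94, -1)), 48129), -1) = Pow(Add(Add(-84, Mul(-194, Pow(94, -1)), Mul(2, Pow(Pow(94, -1), 2))), 48129), -1) = Pow(Add(Add(-84, Mul(-194, Rational(1, 94)), Mul(2, Pow(Rational(1, 94), 2))), 48129), -1) = Pow(Add(Add(-84, Rational(-97, 47), Mul(2, Rational(1, 8836))), 48129), -1) = Pow(Add(Add(-84, Rational(-97, 47), Rational(1, 4418)), 48129), -1) = Pow(Add(Rational(-380229, 4418), 48129), -1) = Pow(Rational(212253693, 4418), -1) = Rational(4418, 212253693)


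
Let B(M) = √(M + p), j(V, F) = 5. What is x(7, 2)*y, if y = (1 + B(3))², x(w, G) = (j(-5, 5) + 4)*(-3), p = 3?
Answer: -189 - 54*√6 ≈ -321.27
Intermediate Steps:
x(w, G) = -27 (x(w, G) = (5 + 4)*(-3) = 9*(-3) = -27)
B(M) = √(3 + M) (B(M) = √(M + 3) = √(3 + M))
y = (1 + √6)² (y = (1 + √(3 + 3))² = (1 + √6)² ≈ 11.899)
x(7, 2)*y = -27*(1 + √6)²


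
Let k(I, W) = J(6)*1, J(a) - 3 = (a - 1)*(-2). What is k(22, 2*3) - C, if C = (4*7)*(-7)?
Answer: 189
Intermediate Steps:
C = -196 (C = 28*(-7) = -196)
J(a) = 5 - 2*a (J(a) = 3 + (a - 1)*(-2) = 3 + (-1 + a)*(-2) = 3 + (2 - 2*a) = 5 - 2*a)
k(I, W) = -7 (k(I, W) = (5 - 2*6)*1 = (5 - 12)*1 = -7*1 = -7)
k(22, 2*3) - C = -7 - 1*(-196) = -7 + 196 = 189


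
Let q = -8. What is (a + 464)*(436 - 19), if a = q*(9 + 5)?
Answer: 146784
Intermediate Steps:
a = -112 (a = -8*(9 + 5) = -8*14 = -112)
(a + 464)*(436 - 19) = (-112 + 464)*(436 - 19) = 352*417 = 146784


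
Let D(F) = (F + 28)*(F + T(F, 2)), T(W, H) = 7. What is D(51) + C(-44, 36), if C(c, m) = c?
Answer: 4538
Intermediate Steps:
D(F) = (7 + F)*(28 + F) (D(F) = (F + 28)*(F + 7) = (28 + F)*(7 + F) = (7 + F)*(28 + F))
D(51) + C(-44, 36) = (196 + 51² + 35*51) - 44 = (196 + 2601 + 1785) - 44 = 4582 - 44 = 4538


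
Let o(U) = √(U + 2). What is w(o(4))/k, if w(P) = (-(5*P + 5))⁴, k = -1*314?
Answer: -45625/314 - 8750*√6/157 ≈ -281.82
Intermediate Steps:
k = -314
o(U) = √(2 + U)
w(P) = (-5 - 5*P)⁴ (w(P) = (-(5 + 5*P))⁴ = (-5 - 5*P)⁴)
w(o(4))/k = (625*(1 + √(2 + 4))⁴)/(-314) = (625*(1 + √6)⁴)*(-1/314) = -625*(1 + √6)⁴/314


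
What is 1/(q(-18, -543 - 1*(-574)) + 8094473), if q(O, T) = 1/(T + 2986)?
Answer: 3017/24421025042 ≈ 1.2354e-7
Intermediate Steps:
q(O, T) = 1/(2986 + T)
1/(q(-18, -543 - 1*(-574)) + 8094473) = 1/(1/(2986 + (-543 - 1*(-574))) + 8094473) = 1/(1/(2986 + (-543 + 574)) + 8094473) = 1/(1/(2986 + 31) + 8094473) = 1/(1/3017 + 8094473) = 1/(24421025042/3017) = 3017/24421025042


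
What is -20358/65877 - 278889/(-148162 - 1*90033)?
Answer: 4507732281/5230524005 ≈ 0.86181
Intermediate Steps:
-20358/65877 - 278889/(-148162 - 1*90033) = -20358*1/65877 - 278889/(-148162 - 90033) = -6786/21959 - 278889/(-238195) = -6786/21959 - 278889*(-1/238195) = -6786/21959 + 278889/238195 = 4507732281/5230524005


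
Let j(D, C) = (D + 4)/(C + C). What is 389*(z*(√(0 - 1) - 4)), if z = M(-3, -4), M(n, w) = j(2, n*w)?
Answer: -389 + 389*I/4 ≈ -389.0 + 97.25*I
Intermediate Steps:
j(D, C) = (4 + D)/(2*C) (j(D, C) = (4 + D)/((2*C)) = (4 + D)*(1/(2*C)) = (4 + D)/(2*C))
M(n, w) = 3/(n*w) (M(n, w) = (4 + 2)/(2*((n*w))) = (½)*(1/(n*w))*6 = 3/(n*w))
z = ¼ (z = 3/(-3*(-4)) = 3*(-⅓)*(-¼) = ¼ ≈ 0.25000)
389*(z*(√(0 - 1) - 4)) = 389*((√(0 - 1) - 4)/4) = 389*((√(-1) - 4)/4) = 389*((I - 4)/4) = 389*((-4 + I)/4) = 389*(-1 + I/4) = -389 + 389*I/4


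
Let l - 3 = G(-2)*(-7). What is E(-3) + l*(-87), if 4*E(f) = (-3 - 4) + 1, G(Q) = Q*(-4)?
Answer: 9219/2 ≈ 4609.5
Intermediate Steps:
G(Q) = -4*Q
E(f) = -3/2 (E(f) = ((-3 - 4) + 1)/4 = (-7 + 1)/4 = (¼)*(-6) = -3/2)
l = -53 (l = 3 - 4*(-2)*(-7) = 3 + 8*(-7) = 3 - 56 = -53)
E(-3) + l*(-87) = -3/2 - 53*(-87) = -3/2 + 4611 = 9219/2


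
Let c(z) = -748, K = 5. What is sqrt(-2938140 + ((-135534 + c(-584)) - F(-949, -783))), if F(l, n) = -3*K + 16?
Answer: I*sqrt(3074423) ≈ 1753.4*I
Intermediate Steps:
F(l, n) = 1 (F(l, n) = -3*5 + 16 = -15 + 16 = 1)
sqrt(-2938140 + ((-135534 + c(-584)) - F(-949, -783))) = sqrt(-2938140 + ((-135534 - 748) - 1*1)) = sqrt(-2938140 + (-136282 - 1)) = sqrt(-2938140 - 136283) = sqrt(-3074423) = I*sqrt(3074423)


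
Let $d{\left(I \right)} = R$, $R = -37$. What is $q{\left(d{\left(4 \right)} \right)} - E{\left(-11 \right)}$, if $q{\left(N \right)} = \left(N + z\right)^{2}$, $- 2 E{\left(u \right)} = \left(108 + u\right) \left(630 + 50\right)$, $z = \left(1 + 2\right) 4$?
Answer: $33605$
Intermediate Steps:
$d{\left(I \right)} = -37$
$z = 12$ ($z = 3 \cdot 4 = 12$)
$E{\left(u \right)} = -36720 - 340 u$ ($E{\left(u \right)} = - \frac{\left(108 + u\right) \left(630 + 50\right)}{2} = - \frac{\left(108 + u\right) 680}{2} = - \frac{73440 + 680 u}{2} = -36720 - 340 u$)
$q{\left(N \right)} = \left(12 + N\right)^{2}$ ($q{\left(N \right)} = \left(N + 12\right)^{2} = \left(12 + N\right)^{2}$)
$q{\left(d{\left(4 \right)} \right)} - E{\left(-11 \right)} = \left(12 - 37\right)^{2} - \left(-36720 - -3740\right) = \left(-25\right)^{2} - \left(-36720 + 3740\right) = 625 - -32980 = 625 + 32980 = 33605$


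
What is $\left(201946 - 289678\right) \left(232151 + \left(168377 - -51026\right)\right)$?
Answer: $-39615735528$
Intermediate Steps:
$\left(201946 - 289678\right) \left(232151 + \left(168377 - -51026\right)\right) = \left(201946 - 289678\right) \left(232151 + \left(168377 + 51026\right)\right) = \left(201946 - 289678\right) \left(232151 + 219403\right) = \left(-87732\right) 451554 = -39615735528$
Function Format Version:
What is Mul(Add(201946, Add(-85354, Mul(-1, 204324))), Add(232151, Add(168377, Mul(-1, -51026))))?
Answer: -39615735528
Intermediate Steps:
Mul(Add(201946, Add(-85354, Mul(-1, 204324))), Add(232151, Add(168377, Mul(-1, -51026)))) = Mul(Add(201946, Add(-85354, -204324)), Add(232151, Add(168377, 51026))) = Mul(Add(201946, -289678), Add(232151, 219403)) = Mul(-87732, 451554) = -39615735528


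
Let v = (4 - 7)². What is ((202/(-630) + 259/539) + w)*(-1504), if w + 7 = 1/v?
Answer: 11689088/1155 ≈ 10120.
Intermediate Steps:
v = 9 (v = (-3)² = 9)
w = -62/9 (w = -7 + 1/9 = -7 + ⅑ = -62/9 ≈ -6.8889)
((202/(-630) + 259/539) + w)*(-1504) = ((202/(-630) + 259/539) - 62/9)*(-1504) = ((202*(-1/630) + 259*(1/539)) - 62/9)*(-1504) = ((-101/315 + 37/77) - 62/9)*(-1504) = (554/3465 - 62/9)*(-1504) = -7772/1155*(-1504) = 11689088/1155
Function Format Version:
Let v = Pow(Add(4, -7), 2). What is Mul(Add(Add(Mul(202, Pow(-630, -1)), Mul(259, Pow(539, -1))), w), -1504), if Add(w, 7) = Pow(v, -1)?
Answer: Rational(11689088, 1155) ≈ 10120.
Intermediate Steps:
v = 9 (v = Pow(-3, 2) = 9)
w = Rational(-62, 9) (w = Add(-7, Pow(9, -1)) = Add(-7, Rational(1, 9)) = Rational(-62, 9) ≈ -6.8889)
Mul(Add(Add(Mul(202, Pow(-630, -1)), Mul(259, Pow(539, -1))), w), -1504) = Mul(Add(Add(Mul(202, Pow(-630, -1)), Mul(259, Pow(539, -1))), Rational(-62, 9)), -1504) = Mul(Add(Add(Mul(202, Rational(-1, 630)), Mul(259, Rational(1, 539))), Rational(-62, 9)), -1504) = Mul(Add(Add(Rational(-101, 315), Rational(37, 77)), Rational(-62, 9)), -1504) = Mul(Add(Rational(554, 3465), Rational(-62, 9)), -1504) = Mul(Rational(-7772, 1155), -1504) = Rational(11689088, 1155)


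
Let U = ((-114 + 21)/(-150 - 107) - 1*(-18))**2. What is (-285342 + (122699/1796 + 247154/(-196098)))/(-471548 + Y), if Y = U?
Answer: 3318022861717761041/5480636793777555564 ≈ 0.60541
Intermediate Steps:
U = 22268961/66049 (U = (-93/(-257) + 18)**2 = (-93*(-1/257) + 18)**2 = (93/257 + 18)**2 = (4719/257)**2 = 22268961/66049 ≈ 337.16)
Y = 22268961/66049 ≈ 337.16
(-285342 + (122699/1796 + 247154/(-196098)))/(-471548 + Y) = (-285342 + (122699/1796 + 247154/(-196098)))/(-471548 + 22268961/66049) = (-285342 + (122699*(1/1796) + 247154*(-1/196098)))/(-31123004891/66049) = (-285342 + (122699/1796 - 123577/98049))*(-66049/31123004891) = (-285342 + 11808569959/176096004)*(-66049/31123004891) = -50235777403409/176096004*(-66049/31123004891) = 3318022861717761041/5480636793777555564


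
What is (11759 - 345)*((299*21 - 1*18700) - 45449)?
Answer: -660528180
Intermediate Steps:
(11759 - 345)*((299*21 - 1*18700) - 45449) = 11414*((6279 - 18700) - 45449) = 11414*(-12421 - 45449) = 11414*(-57870) = -660528180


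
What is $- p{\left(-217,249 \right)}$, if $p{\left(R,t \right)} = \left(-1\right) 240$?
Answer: $240$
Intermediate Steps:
$p{\left(R,t \right)} = -240$
$- p{\left(-217,249 \right)} = \left(-1\right) \left(-240\right) = 240$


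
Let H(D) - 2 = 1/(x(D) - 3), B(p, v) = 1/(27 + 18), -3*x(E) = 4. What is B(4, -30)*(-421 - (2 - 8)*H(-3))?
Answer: -1067/117 ≈ -9.1197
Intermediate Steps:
x(E) = -4/3 (x(E) = -⅓*4 = -4/3)
B(p, v) = 1/45
H(D) = 23/13 (H(D) = 2 + 1/(-4/3 - 3) = 2 + 1/(-13/3) = 2 - 3/13 = 23/13)
B(4, -30)*(-421 - (2 - 8)*H(-3)) = (-421 - (2 - 8)*23/13)/45 = (-421 - (-6)*23/13)/45 = (-421 - 1*(-138/13))/45 = (-421 + 138/13)/45 = (1/45)*(-5335/13) = -1067/117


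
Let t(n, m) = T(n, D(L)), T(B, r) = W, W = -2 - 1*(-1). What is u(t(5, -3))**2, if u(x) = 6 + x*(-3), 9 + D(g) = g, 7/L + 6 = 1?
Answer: 81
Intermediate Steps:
L = -7/5 (L = 7/(-6 + 1) = 7/(-5) = 7*(-1/5) = -7/5 ≈ -1.4000)
D(g) = -9 + g
W = -1 (W = -2 + 1 = -1)
T(B, r) = -1
t(n, m) = -1
u(x) = 6 - 3*x
u(t(5, -3))**2 = (6 - 3*(-1))**2 = (6 + 3)**2 = 9**2 = 81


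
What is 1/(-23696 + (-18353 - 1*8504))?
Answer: -1/50553 ≈ -1.9781e-5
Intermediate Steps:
1/(-23696 + (-18353 - 1*8504)) = 1/(-23696 + (-18353 - 8504)) = 1/(-23696 - 26857) = 1/(-50553) = -1/50553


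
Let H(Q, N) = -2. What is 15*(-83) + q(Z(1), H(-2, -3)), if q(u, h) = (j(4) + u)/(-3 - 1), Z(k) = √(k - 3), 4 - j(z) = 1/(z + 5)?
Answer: -44855/36 - I*√2/4 ≈ -1246.0 - 0.35355*I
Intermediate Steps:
j(z) = 4 - 1/(5 + z) (j(z) = 4 - 1/(z + 5) = 4 - 1/(5 + z))
Z(k) = √(-3 + k)
q(u, h) = -35/36 - u/4 (q(u, h) = ((19 + 4*4)/(5 + 4) + u)/(-3 - 1) = ((19 + 16)/9 + u)/(-4) = ((⅑)*35 + u)*(-¼) = (35/9 + u)*(-¼) = -35/36 - u/4)
15*(-83) + q(Z(1), H(-2, -3)) = 15*(-83) + (-35/36 - √(-3 + 1)/4) = -1245 + (-35/36 - I*√2/4) = -44855/36 - I*√2/4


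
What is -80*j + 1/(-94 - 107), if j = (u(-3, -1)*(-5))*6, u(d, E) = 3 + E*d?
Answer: 2894399/201 ≈ 14400.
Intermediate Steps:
j = -180 (j = ((3 - 1*(-3))*(-5))*6 = ((3 + 3)*(-5))*6 = (6*(-5))*6 = -30*6 = -180)
-80*j + 1/(-94 - 107) = -80*(-180) + 1/(-94 - 107) = 14400 + 1/(-201) = 14400 - 1/201 = 2894399/201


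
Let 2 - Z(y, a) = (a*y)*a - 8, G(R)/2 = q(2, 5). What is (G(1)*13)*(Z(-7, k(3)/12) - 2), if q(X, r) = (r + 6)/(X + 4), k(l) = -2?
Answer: 42185/108 ≈ 390.60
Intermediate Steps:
q(X, r) = (6 + r)/(4 + X)
G(R) = 11/3 (G(R) = 2*((6 + 5)/(4 + 2)) = 2*(11/6) = 11/3)
Z(y, a) = 10 - y*a² (Z(y, a) = 2 - ((a*y)*a - 8) = 2 - (y*a² - 8) = 2 - (-8 + y*a²) = 2 + (8 - y*a²) = 10 - y*a²)
(G(1)*13)*(Z(-7, k(3)/12) - 2) = ((11/3)*13)*((10 - 1*(-7)*(-2/12)²) - 2) = 143*((10 - 1*(-7)*(-2*1/12)²) - 2)/3 = 143*((10 - 1*(-7)*(-⅙)²) - 2)/3 = 143*((10 - 1*(-7)*1/36) - 2)/3 = 143*((10 + 7/36) - 2)/3 = 143*(367/36 - 2)/3 = (143/3)*(295/36) = 42185/108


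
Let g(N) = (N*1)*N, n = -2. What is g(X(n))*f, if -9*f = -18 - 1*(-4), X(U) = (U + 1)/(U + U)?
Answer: 7/72 ≈ 0.097222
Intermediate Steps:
X(U) = (1 + U)/(2*U) (X(U) = (1 + U)/((2*U)) = (1 + U)*(1/(2*U)) = (1 + U)/(2*U))
g(N) = N**2 (g(N) = N*N = N**2)
f = 14/9 (f = -(-18 - 1*(-4))/9 = -(-18 + 4)/9 = -1/9*(-14) = 14/9 ≈ 1.5556)
g(X(n))*f = ((1/2)*(1 - 2)/(-2))**2*(14/9) = ((1/2)*(-1/2)*(-1))**2*(14/9) = (1/4)**2*(14/9) = (1/16)*(14/9) = 7/72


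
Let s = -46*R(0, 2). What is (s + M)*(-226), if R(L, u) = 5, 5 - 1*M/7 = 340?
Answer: 581950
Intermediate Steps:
M = -2345 (M = 35 - 7*340 = 35 - 2380 = -2345)
s = -230 (s = -46*5 = -230)
(s + M)*(-226) = (-230 - 2345)*(-226) = -2575*(-226) = 581950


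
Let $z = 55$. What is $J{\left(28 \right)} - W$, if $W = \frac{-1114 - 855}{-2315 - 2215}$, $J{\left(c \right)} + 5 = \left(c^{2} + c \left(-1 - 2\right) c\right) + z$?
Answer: $- \frac{6878509}{4530} \approx -1518.4$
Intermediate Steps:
$J{\left(c \right)} = 50 - 2 c^{2}$ ($J{\left(c \right)} = -5 + \left(\left(c^{2} + c \left(-1 - 2\right) c\right) + 55\right) = -5 + \left(\left(c^{2} + c \left(-3\right) c\right) + 55\right) = -5 + \left(\left(c^{2} + - 3 c c\right) + 55\right) = -5 + \left(\left(c^{2} - 3 c^{2}\right) + 55\right) = -5 - \left(-55 + 2 c^{2}\right) = 50 - 2 c^{2}$)
$W = \frac{1969}{4530}$ ($W = - \frac{1969}{-4530} = \left(-1969\right) \left(- \frac{1}{4530}\right) = \frac{1969}{4530} \approx 0.43466$)
$J{\left(28 \right)} - W = \left(50 - 2 \cdot 28^{2}\right) - \frac{1969}{4530} = \left(50 - 1568\right) - \frac{1969}{4530} = -1518 - \frac{1969}{4530} = - \frac{6878509}{4530}$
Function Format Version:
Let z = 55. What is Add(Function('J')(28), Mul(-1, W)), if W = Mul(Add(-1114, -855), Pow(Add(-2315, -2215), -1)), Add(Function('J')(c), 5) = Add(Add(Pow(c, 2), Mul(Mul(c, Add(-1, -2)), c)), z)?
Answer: Rational(-6878509, 4530) ≈ -1518.4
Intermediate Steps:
Function('J')(c) = Add(50, Mul(-2, Pow(c, 2))) (Function('J')(c) = Add(-5, Add(Add(Pow(c, 2), Mul(Mul(c, Add(-1, -2)), c)), 55)) = Add(-5, Add(Add(Pow(c, 2), Mul(Mul(c, -3), c)), 55)) = Add(-5, Add(Add(Pow(c, 2), Mul(Mul(-3, c), c)), 55)) = Add(-5, Add(Add(Pow(c, 2), Mul(-3, Pow(c, 2))), 55)) = Add(-5, Add(Mul(-2, Pow(c, 2)), 55)) = Add(-5, Add(55, Mul(-2, Pow(c, 2)))) = Add(50, Mul(-2, Pow(c, 2))))
W = Rational(1969, 4530) (W = Mul(-1969, Pow(-4530, -1)) = Mul(-1969, Rational(-1, 4530)) = Rational(1969, 4530) ≈ 0.43466)
Add(Function('J')(28), Mul(-1, W)) = Add(Add(50, Mul(-2, Pow(28, 2))), Mul(-1, Rational(1969, 4530))) = Add(Add(50, Mul(-2, 784)), Rational(-1969, 4530)) = Add(Add(50, -1568), Rational(-1969, 4530)) = Add(-1518, Rational(-1969, 4530)) = Rational(-6878509, 4530)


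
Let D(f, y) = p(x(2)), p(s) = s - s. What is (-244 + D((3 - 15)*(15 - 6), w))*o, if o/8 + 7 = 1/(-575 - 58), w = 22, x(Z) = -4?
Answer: 8651264/633 ≈ 13667.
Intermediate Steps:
p(s) = 0
D(f, y) = 0
o = -35456/633 (o = -56 + 8/(-575 - 58) = -56 + 8/(-633) = -56 + 8*(-1/633) = -56 - 8/633 = -35456/633 ≈ -56.013)
(-244 + D((3 - 15)*(15 - 6), w))*o = (-244 + 0)*(-35456/633) = -244*(-35456/633) = 8651264/633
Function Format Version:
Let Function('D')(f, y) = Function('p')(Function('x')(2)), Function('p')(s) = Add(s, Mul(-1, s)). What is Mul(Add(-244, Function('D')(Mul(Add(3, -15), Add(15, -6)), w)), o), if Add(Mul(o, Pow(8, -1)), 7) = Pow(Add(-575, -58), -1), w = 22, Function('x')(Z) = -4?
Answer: Rational(8651264, 633) ≈ 13667.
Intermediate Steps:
Function('p')(s) = 0
Function('D')(f, y) = 0
o = Rational(-35456, 633) (o = Add(-56, Mul(8, Pow(Add(-575, -58), -1))) = Add(-56, Mul(8, Pow(-633, -1))) = Add(-56, Mul(8, Rational(-1, 633))) = Add(-56, Rational(-8, 633)) = Rational(-35456, 633) ≈ -56.013)
Mul(Add(-244, Function('D')(Mul(Add(3, -15), Add(15, -6)), w)), o) = Mul(Add(-244, 0), Rational(-35456, 633)) = Mul(-244, Rational(-35456, 633)) = Rational(8651264, 633)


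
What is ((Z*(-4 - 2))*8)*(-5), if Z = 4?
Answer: 960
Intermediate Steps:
((Z*(-4 - 2))*8)*(-5) = ((4*(-4 - 2))*8)*(-5) = ((4*(-6))*8)*(-5) = -24*8*(-5) = -192*(-5) = 960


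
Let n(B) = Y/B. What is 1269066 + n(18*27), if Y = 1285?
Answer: 616767361/486 ≈ 1.2691e+6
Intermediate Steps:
n(B) = 1285/B
1269066 + n(18*27) = 1269066 + 1285/((18*27)) = 1269066 + 1285/486 = 616767361/486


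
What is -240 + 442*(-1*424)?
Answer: -187648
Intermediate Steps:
-240 + 442*(-1*424) = -240 + 442*(-424) = -240 - 187408 = -187648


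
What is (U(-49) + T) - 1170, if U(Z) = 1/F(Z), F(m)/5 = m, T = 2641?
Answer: 360394/245 ≈ 1471.0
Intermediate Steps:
F(m) = 5*m
U(Z) = 1/(5*Z)
(U(-49) + T) - 1170 = ((⅕)/(-49) + 2641) - 1170 = ((⅕)*(-1/49) + 2641) - 1170 = (-1/245 + 2641) - 1170 = 647044/245 - 1170 = 360394/245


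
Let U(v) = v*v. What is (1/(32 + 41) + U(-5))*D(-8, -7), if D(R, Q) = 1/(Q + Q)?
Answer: -913/511 ≈ -1.7867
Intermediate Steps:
U(v) = v²
D(R, Q) = 1/(2*Q)
(1/(32 + 41) + U(-5))*D(-8, -7) = (1/(32 + 41) + (-5)²)*((½)/(-7)) = (1/73 + 25)*((½)*(-⅐)) = (1/73 + 25)*(-1/14) = (1826/73)*(-1/14) = -913/511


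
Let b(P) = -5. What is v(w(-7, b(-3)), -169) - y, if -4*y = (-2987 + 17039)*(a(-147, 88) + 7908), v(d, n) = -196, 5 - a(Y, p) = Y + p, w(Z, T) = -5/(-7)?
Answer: 28005440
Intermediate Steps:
w(Z, T) = 5/7 (w(Z, T) = -5*(-⅐) = 5/7)
a(Y, p) = 5 - Y - p (a(Y, p) = 5 - (Y + p) = 5 + (-Y - p) = 5 - Y - p)
y = -28005636 (y = -(-2987 + 17039)*((5 - 1*(-147) - 1*88) + 7908)/4 = -3513*((5 + 147 - 88) + 7908) = -3513*(64 + 7908) = -3513*7972 = -¼*112022544 = -28005636)
v(w(-7, b(-3)), -169) - y = -196 - 1*(-28005636) = -196 + 28005636 = 28005440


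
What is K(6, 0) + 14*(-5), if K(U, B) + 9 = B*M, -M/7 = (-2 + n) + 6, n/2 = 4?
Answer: -79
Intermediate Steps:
n = 8 (n = 2*4 = 8)
M = -84 (M = -7*((-2 + 8) + 6) = -7*(6 + 6) = -7*12 = -84)
K(U, B) = -9 - 84*B (K(U, B) = -9 + B*(-84) = -9 - 84*B)
K(6, 0) + 14*(-5) = (-9 - 84*0) + 14*(-5) = (-9 + 0) - 70 = -9 - 70 = -79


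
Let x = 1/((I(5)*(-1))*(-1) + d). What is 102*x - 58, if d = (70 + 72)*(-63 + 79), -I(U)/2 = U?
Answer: -21849/377 ≈ -57.955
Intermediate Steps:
I(U) = -2*U
d = 2272 (d = 142*16 = 2272)
x = 1/2262 (x = 1/((-2*5*(-1))*(-1) + 2272) = 1/(-10*(-1)*(-1) + 2272) = 1/(10*(-1) + 2272) = 1/(-10 + 2272) = 1/2262 ≈ 0.00044209)
102*x - 58 = 102*(1/2262) - 58 = 17/377 - 58 = -21849/377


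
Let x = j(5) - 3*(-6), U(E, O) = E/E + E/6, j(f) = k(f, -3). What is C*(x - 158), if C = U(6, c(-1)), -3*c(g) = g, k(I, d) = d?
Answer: -286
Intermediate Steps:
c(g) = -g/3
j(f) = -3
U(E, O) = 1 + E/6 (U(E, O) = 1 + E*(⅙) = 1 + E/6)
x = 15 (x = -3 - 3*(-6) = -3 + 18 = 15)
C = 2 (C = 1 + (⅙)*6 = 1 + 1 = 2)
C*(x - 158) = 2*(15 - 158) = 2*(-143) = -286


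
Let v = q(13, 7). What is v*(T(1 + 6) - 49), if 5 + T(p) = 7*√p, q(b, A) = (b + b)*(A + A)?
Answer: -19656 + 2548*√7 ≈ -12915.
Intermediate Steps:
q(b, A) = 4*A*b (q(b, A) = (2*b)*(2*A) = 4*A*b)
T(p) = -5 + 7*√p
v = 364 (v = 4*7*13 = 364)
v*(T(1 + 6) - 49) = 364*((-5 + 7*√(1 + 6)) - 49) = 364*((-5 + 7*√7) - 49) = 364*(-54 + 7*√7) = -19656 + 2548*√7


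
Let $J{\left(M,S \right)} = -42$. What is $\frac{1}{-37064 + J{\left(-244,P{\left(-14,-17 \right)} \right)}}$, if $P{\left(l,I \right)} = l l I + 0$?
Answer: $- \frac{1}{37106} \approx -2.695 \cdot 10^{-5}$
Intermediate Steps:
$P{\left(l,I \right)} = I l^{2}$ ($P{\left(l,I \right)} = l^{2} I + 0 = I l^{2} + 0 = I l^{2}$)
$\frac{1}{-37064 + J{\left(-244,P{\left(-14,-17 \right)} \right)}} = \frac{1}{-37064 - 42} = \frac{1}{-37106} = - \frac{1}{37106}$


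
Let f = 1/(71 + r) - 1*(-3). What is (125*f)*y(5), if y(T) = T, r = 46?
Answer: 220000/117 ≈ 1880.3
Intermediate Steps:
f = 352/117 (f = 1/(71 + 46) - 1*(-3) = 1/117 + 3 = 352/117 ≈ 3.0085)
(125*f)*y(5) = (125*(352/117))*5 = (44000/117)*5 = 220000/117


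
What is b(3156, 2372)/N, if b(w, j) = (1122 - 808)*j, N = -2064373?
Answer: -744808/2064373 ≈ -0.36079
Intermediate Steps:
b(w, j) = 314*j
b(3156, 2372)/N = (314*2372)/(-2064373) = 744808*(-1/2064373) = -744808/2064373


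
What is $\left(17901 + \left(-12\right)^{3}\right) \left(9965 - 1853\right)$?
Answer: $131195376$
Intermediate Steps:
$\left(17901 + \left(-12\right)^{3}\right) \left(9965 - 1853\right) = \left(17901 - 1728\right) 8112 = 16173 \cdot 8112 = 131195376$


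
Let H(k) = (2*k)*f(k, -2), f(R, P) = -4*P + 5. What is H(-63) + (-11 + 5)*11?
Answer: -1704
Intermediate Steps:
f(R, P) = 5 - 4*P
H(k) = 26*k (H(k) = (2*k)*(5 - 4*(-2)) = (2*k)*(5 + 8) = (2*k)*13 = 26*k)
H(-63) + (-11 + 5)*11 = 26*(-63) + (-11 + 5)*11 = -1638 - 6*11 = -1638 - 66 = -1704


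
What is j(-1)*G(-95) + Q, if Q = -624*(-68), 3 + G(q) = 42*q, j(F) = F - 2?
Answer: 54411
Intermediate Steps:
j(F) = -2 + F
G(q) = -3 + 42*q
Q = 42432
j(-1)*G(-95) + Q = (-2 - 1)*(-3 + 42*(-95)) + 42432 = -3*(-3 - 3990) + 42432 = -3*(-3993) + 42432 = 11979 + 42432 = 54411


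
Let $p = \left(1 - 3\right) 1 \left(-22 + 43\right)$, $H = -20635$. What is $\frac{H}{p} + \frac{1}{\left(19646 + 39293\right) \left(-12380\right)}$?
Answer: $\frac{7528316780329}{15322961220} \approx 491.31$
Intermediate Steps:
$p = -42$ ($p = \left(-2\right) 1 \cdot 21 = \left(-2\right) 21 = -42$)
$\frac{H}{p} + \frac{1}{\left(19646 + 39293\right) \left(-12380\right)} = - \frac{20635}{-42} + \frac{1}{\left(19646 + 39293\right) \left(-12380\right)} = \left(-20635\right) \left(- \frac{1}{42}\right) + \frac{1}{58939} \left(- \frac{1}{12380}\right) = \frac{20635}{42} + \frac{1}{58939} \left(- \frac{1}{12380}\right) = \frac{20635}{42} - \frac{1}{729664820} = \frac{7528316780329}{15322961220}$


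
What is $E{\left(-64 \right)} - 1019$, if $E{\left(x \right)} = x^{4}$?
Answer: $16776197$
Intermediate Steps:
$E{\left(-64 \right)} - 1019 = \left(-64\right)^{4} - 1019 = 16777216 - 1019 = 16776197$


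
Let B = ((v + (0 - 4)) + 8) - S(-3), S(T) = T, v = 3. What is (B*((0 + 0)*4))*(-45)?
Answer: 0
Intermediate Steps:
B = 10 (B = ((3 + (0 - 4)) + 8) - 1*(-3) = ((3 - 4) + 8) + 3 = (-1 + 8) + 3 = 7 + 3 = 10)
(B*((0 + 0)*4))*(-45) = (10*((0 + 0)*4))*(-45) = (10*(0*4))*(-45) = (10*0)*(-45) = 0*(-45) = 0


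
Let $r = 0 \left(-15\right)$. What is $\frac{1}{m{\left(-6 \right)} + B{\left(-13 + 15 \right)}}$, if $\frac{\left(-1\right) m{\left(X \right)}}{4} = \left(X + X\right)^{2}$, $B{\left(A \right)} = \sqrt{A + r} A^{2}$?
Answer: $- \frac{18}{10367} - \frac{\sqrt{2}}{82936} \approx -0.0017533$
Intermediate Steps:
$r = 0$
$B{\left(A \right)} = A^{\frac{5}{2}}$ ($B{\left(A \right)} = \sqrt{A + 0} A^{2} = \sqrt{A} A^{2} = A^{\frac{5}{2}}$)
$m{\left(X \right)} = - 16 X^{2}$ ($m{\left(X \right)} = - 4 \left(X + X\right)^{2} = - 4 \left(2 X\right)^{2} = - 4 \cdot 4 X^{2} = - 16 X^{2}$)
$\frac{1}{m{\left(-6 \right)} + B{\left(-13 + 15 \right)}} = \frac{1}{- 16 \left(-6\right)^{2} + \left(-13 + 15\right)^{\frac{5}{2}}} = \frac{1}{\left(-16\right) 36 + 2^{\frac{5}{2}}} = \frac{1}{-576 + 4 \sqrt{2}}$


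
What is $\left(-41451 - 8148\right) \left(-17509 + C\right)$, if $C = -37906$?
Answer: $2748528585$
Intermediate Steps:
$\left(-41451 - 8148\right) \left(-17509 + C\right) = \left(-41451 - 8148\right) \left(-17509 - 37906\right) = \left(-49599\right) \left(-55415\right) = 2748528585$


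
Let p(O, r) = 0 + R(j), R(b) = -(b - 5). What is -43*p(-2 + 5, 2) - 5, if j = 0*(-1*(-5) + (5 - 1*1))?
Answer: -220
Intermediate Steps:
j = 0 (j = 0*(5 + (5 - 1)) = 0*(5 + 4) = 0*9 = 0)
R(b) = 5 - b (R(b) = -(-5 + b) = 5 - b)
p(O, r) = 5 (p(O, r) = 0 + (5 - 1*0) = 0 + (5 + 0) = 0 + 5 = 5)
-43*p(-2 + 5, 2) - 5 = -43*5 - 5 = -215 - 5 = -220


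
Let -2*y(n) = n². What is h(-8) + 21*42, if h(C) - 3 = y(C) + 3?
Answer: 856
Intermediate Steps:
y(n) = -n²/2
h(C) = 6 - C²/2 (h(C) = 3 + (-C²/2 + 3) = 3 + (3 - C²/2) = 6 - C²/2)
h(-8) + 21*42 = (6 - ½*(-8)²) + 21*42 = (6 - ½*64) + 882 = (6 - 32) + 882 = -26 + 882 = 856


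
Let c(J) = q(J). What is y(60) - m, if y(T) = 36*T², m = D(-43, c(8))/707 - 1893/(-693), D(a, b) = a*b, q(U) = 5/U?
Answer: 24189078047/186648 ≈ 1.2960e+5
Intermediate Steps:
c(J) = 5/J
m = 502753/186648 (m = -215/8/707 - 1893/(-693) = -215/8*(1/707) - 1893*(-1/693) = -43*5/8*(1/707) + 631/231 = -215/8*1/707 + 631/231 = -215/5656 + 631/231 = 502753/186648 ≈ 2.6936)
y(60) - m = 36*60² - 1*502753/186648 = 36*3600 - 502753/186648 = 129600 - 502753/186648 = 24189078047/186648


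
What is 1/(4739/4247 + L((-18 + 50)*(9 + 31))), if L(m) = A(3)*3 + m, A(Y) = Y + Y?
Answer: 4247/5517345 ≈ 0.00076975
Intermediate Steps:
A(Y) = 2*Y
L(m) = 18 + m (L(m) = (2*3)*3 + m = 6*3 + m = 18 + m)
1/(4739/4247 + L((-18 + 50)*(9 + 31))) = 1/(4739/4247 + (18 + (-18 + 50)*(9 + 31))) = 1/(4739*(1/4247) + (18 + 32*40)) = 1/(4739/4247 + (18 + 1280)) = 1/(4739/4247 + 1298) = 1/(5517345/4247) = 4247/5517345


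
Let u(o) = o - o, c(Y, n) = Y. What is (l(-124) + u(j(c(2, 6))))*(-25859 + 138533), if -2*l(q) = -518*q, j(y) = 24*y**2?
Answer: -3618638184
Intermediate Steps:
l(q) = 259*q (l(q) = -(-259)*q = 259*q)
u(o) = 0
(l(-124) + u(j(c(2, 6))))*(-25859 + 138533) = (259*(-124) + 0)*(-25859 + 138533) = (-32116 + 0)*112674 = -32116*112674 = -3618638184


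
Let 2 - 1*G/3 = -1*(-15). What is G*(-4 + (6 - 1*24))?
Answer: 858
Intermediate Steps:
G = -39 (G = 6 - (-3)*(-15) = 6 - 3*15 = 6 - 45 = -39)
G*(-4 + (6 - 1*24)) = -39*(-4 + (6 - 1*24)) = -39*(-4 + (6 - 24)) = -39*(-4 - 18) = -39*(-22) = 858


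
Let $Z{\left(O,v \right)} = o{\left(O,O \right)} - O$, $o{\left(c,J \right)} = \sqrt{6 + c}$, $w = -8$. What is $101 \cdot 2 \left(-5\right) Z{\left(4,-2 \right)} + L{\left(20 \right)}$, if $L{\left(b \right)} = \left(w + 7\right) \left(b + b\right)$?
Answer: $4000 - 1010 \sqrt{10} \approx 806.1$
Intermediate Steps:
$Z{\left(O,v \right)} = \sqrt{6 + O} - O$
$L{\left(b \right)} = - 2 b$ ($L{\left(b \right)} = \left(-8 + 7\right) \left(b + b\right) = - 2 b$)
$101 \cdot 2 \left(-5\right) Z{\left(4,-2 \right)} + L{\left(20 \right)} = 101 \cdot 2 \left(-5\right) \left(\sqrt{6 + 4} - 4\right) - 40 = 101 \left(- 10 \left(\sqrt{10} - 4\right)\right) - 40 = 101 \left(- 10 \left(-4 + \sqrt{10}\right)\right) - 40 = 101 \left(40 - 10 \sqrt{10}\right) - 40 = \left(4040 - 1010 \sqrt{10}\right) - 40 = 4000 - 1010 \sqrt{10}$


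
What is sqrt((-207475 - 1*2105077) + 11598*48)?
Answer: 2*I*sqrt(438962) ≈ 1325.1*I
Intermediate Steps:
sqrt((-207475 - 1*2105077) + 11598*48) = sqrt((-207475 - 2105077) + 556704) = sqrt(-2312552 + 556704) = sqrt(-1755848) = 2*I*sqrt(438962)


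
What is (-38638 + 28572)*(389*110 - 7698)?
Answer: -353236072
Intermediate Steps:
(-38638 + 28572)*(389*110 - 7698) = -10066*(42790 - 7698) = -10066*35092 = -353236072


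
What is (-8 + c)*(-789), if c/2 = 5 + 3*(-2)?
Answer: 7890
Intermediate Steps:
c = -2 (c = 2*(5 + 3*(-2)) = 2*(5 - 6) = 2*(-1) = -2)
(-8 + c)*(-789) = (-8 - 2)*(-789) = -10*(-789) = 7890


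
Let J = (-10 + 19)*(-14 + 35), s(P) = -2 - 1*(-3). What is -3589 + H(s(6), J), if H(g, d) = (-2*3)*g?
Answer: -3595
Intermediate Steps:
s(P) = 1 (s(P) = -2 + 3 = 1)
J = 189 (J = 9*21 = 189)
H(g, d) = -6*g
-3589 + H(s(6), J) = -3589 - 6*1 = -3589 - 6 = -3595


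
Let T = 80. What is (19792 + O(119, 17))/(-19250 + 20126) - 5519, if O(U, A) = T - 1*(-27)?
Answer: -1604915/292 ≈ -5496.3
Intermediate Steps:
O(U, A) = 107 (O(U, A) = 80 - 1*(-27) = 80 + 27 = 107)
(19792 + O(119, 17))/(-19250 + 20126) - 5519 = (19792 + 107)/(-19250 + 20126) - 5519 = 19899/876 - 5519 = 19899*(1/876) - 5519 = 6633/292 - 5519 = -1604915/292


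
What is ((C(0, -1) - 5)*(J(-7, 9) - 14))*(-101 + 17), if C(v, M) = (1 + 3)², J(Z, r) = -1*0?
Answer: 12936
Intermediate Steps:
J(Z, r) = 0
C(v, M) = 16 (C(v, M) = 4² = 16)
((C(0, -1) - 5)*(J(-7, 9) - 14))*(-101 + 17) = ((16 - 5)*(0 - 14))*(-101 + 17) = (11*(-14))*(-84) = -154*(-84) = 12936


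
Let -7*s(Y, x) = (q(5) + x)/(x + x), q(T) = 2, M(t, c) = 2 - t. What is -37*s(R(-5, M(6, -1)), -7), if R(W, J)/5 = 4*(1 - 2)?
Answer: 185/98 ≈ 1.8878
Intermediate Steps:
R(W, J) = -20 (R(W, J) = 5*(4*(1 - 2)) = 5*(4*(-1)) = 5*(-4) = -20)
s(Y, x) = -(2 + x)/(14*x) (s(Y, x) = -(2 + x)/(7*(x + x)) = -(2 + x)/(7*(2*x)) = -(2 + x)*1/(2*x)/7 = -(2 + x)/(14*x))
-37*s(R(-5, M(6, -1)), -7) = -37*(-2 - 1*(-7))/(14*(-7)) = -37*(-1)*(-2 + 7)/(14*7) = -37*(-1)*5/(14*7) = -37*(-5/98) = 185/98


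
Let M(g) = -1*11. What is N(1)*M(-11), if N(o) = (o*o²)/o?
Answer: -11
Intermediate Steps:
M(g) = -11
N(o) = o² (N(o) = o³/o = o²)
N(1)*M(-11) = 1²*(-11) = 1*(-11) = -11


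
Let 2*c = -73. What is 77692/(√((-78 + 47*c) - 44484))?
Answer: -77692*I*√185110/92555 ≈ -361.15*I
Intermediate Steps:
c = -73/2 (c = (½)*(-73) = -73/2 ≈ -36.500)
77692/(√((-78 + 47*c) - 44484)) = 77692/(√((-78 + 47*(-73/2)) - 44484)) = 77692/(√((-78 - 3431/2) - 44484)) = 77692/(√(-3587/2 - 44484)) = 77692/(√(-92555/2)) = 77692/((I*√185110/2)) = 77692*(-I*√185110/92555) = -77692*I*√185110/92555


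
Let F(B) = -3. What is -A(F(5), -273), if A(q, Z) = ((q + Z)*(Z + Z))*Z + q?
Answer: 41140011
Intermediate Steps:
A(q, Z) = q + 2*Z²*(Z + q) (A(q, Z) = ((Z + q)*(2*Z))*Z + q = (2*Z*(Z + q))*Z + q = 2*Z²*(Z + q) + q = q + 2*Z²*(Z + q))
-A(F(5), -273) = -(-3 + 2*(-273)³ + 2*(-3)*(-273)²) = -(-3 + 2*(-20346417) + 2*(-3)*74529) = -(-3 - 40692834 - 447174) = -1*(-41140011) = 41140011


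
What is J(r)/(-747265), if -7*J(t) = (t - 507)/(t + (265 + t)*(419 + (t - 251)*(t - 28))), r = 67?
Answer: 88/2346830418947 ≈ 3.7497e-11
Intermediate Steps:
J(t) = -(-507 + t)/(7*(t + (265 + t)*(419 + (-251 + t)*(-28 + t)))) (J(t) = -(t - 507)/(7*(t + (265 + t)*(419 + (t - 251)*(t - 28)))) = -(-507 + t)/(7*(t + (265 + t)*(419 + (-251 + t)*(-28 + t)))))
J(r)/(-747265) = ((507 - 1*67)/(7*(1973455 + 67**3 - 66487*67 - 14*67**2)))/(-747265) = ((507 - 67)/(7*(1973455 + 300763 - 4454629 - 14*4489)))*(-1/747265) = ((1/7)*440/(1973455 + 300763 - 4454629 - 62846))*(-1/747265) = ((1/7)*440/(-2243257))*(-1/747265) = ((1/7)*(-1/2243257)*440)*(-1/747265) = -440/15702799*(-1/747265) = 88/2346830418947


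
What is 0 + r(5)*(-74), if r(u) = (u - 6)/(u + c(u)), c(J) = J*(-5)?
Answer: -37/10 ≈ -3.7000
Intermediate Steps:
c(J) = -5*J
r(u) = -(-6 + u)/(4*u) (r(u) = (u - 6)/(u - 5*u) = (-6 + u)/((-4*u)) = (-6 + u)*(-1/(4*u)) = -(-6 + u)/(4*u))
0 + r(5)*(-74) = 0 + ((1/4)*(6 - 1*5)/5)*(-74) = 0 + ((1/4)*(1/5)*(6 - 5))*(-74) = 0 + ((1/4)*(1/5)*1)*(-74) = 0 + (1/20)*(-74) = 0 - 37/10 = -37/10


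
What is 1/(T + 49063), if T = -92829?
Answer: -1/43766 ≈ -2.2849e-5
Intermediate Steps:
1/(T + 49063) = 1/(-92829 + 49063) = 1/(-43766) = -1/43766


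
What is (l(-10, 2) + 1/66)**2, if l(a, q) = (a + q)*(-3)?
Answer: 2512225/4356 ≈ 576.73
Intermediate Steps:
l(a, q) = -3*a - 3*q
(l(-10, 2) + 1/66)**2 = ((-3*(-10) - 3*2) + 1/66)**2 = ((30 - 6) + 1/66)**2 = (24 + 1/66)**2 = (1585/66)**2 = 2512225/4356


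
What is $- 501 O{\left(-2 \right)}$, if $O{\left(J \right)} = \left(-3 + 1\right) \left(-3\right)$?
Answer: $-3006$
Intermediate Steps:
$O{\left(J \right)} = 6$ ($O{\left(J \right)} = \left(-2\right) \left(-3\right) = 6$)
$- 501 O{\left(-2 \right)} = \left(-501\right) 6 = -3006$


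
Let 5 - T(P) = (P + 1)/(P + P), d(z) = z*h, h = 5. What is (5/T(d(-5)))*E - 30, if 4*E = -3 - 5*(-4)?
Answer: -11435/452 ≈ -25.299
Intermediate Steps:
d(z) = 5*z (d(z) = z*5 = 5*z)
T(P) = 5 - (1 + P)/(2*P) (T(P) = 5 - (P + 1)/(P + P) = 5 - (1 + P)/(2*P))
E = 17/4 (E = (-3 - 5*(-4))/4 = (-3 + 20)/4 = (¼)*17 = 17/4 ≈ 4.2500)
(5/T(d(-5)))*E - 30 = (5/(((-1 + 9*(5*(-5)))/(2*((5*(-5)))))))*(17/4) - 30 = (5/(((½)*(-1 + 9*(-25))/(-25))))*(17/4) - 30 = (5/(((½)*(-1/25)*(-1 - 225))))*(17/4) - 30 = (5/(((½)*(-1/25)*(-226))))*(17/4) - 30 = (5/(113/25))*(17/4) - 30 = (5*(25/113))*(17/4) - 30 = (125/113)*(17/4) - 30 = 2125/452 - 30 = -11435/452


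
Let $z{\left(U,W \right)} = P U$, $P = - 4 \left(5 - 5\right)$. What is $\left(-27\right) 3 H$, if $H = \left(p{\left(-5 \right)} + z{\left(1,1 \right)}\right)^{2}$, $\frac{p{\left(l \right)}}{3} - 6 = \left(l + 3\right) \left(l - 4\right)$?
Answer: $-419904$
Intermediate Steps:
$P = 0$ ($P = \left(-4\right) 0 = 0$)
$z{\left(U,W \right)} = 0$ ($z{\left(U,W \right)} = 0 U = 0$)
$p{\left(l \right)} = 18 + 3 \left(-4 + l\right) \left(3 + l\right)$ ($p{\left(l \right)} = 18 + 3 \left(l + 3\right) \left(l - 4\right) = 18 + 3 \left(3 + l\right) \left(-4 + l\right) = 18 + 3 \left(-4 + l\right) \left(3 + l\right)$)
$H = 5184$ ($H = \left(\left(-18 - -15 + 3 \left(-5\right)^{2}\right) + 0\right)^{2} = \left(\left(-18 + 15 + 3 \cdot 25\right) + 0\right)^{2} = \left(\left(-18 + 15 + 75\right) + 0\right)^{2} = \left(72 + 0\right)^{2} = 72^{2} = 5184$)
$\left(-27\right) 3 H = \left(-27\right) 3 \cdot 5184 = \left(-81\right) 5184 = -419904$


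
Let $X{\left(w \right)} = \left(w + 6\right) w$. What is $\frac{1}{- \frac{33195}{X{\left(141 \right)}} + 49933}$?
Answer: $\frac{6909}{344976032} \approx 2.0027 \cdot 10^{-5}$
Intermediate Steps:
$X{\left(w \right)} = w \left(6 + w\right)$ ($X{\left(w \right)} = \left(6 + w\right) w = w \left(6 + w\right)$)
$\frac{1}{- \frac{33195}{X{\left(141 \right)}} + 49933} = \frac{1}{- \frac{33195}{141 \left(6 + 141\right)} + 49933} = \frac{1}{- \frac{33195}{141 \cdot 147} + 49933} = \frac{1}{- \frac{33195}{20727} + 49933} = \frac{1}{\left(-33195\right) \frac{1}{20727} + 49933} = \frac{1}{- \frac{11065}{6909} + 49933} = \frac{1}{\frac{344976032}{6909}} = \frac{6909}{344976032}$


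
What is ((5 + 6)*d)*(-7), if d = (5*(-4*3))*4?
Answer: 18480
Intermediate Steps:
d = -240 (d = (5*(-12))*4 = -60*4 = -240)
((5 + 6)*d)*(-7) = ((5 + 6)*(-240))*(-7) = (11*(-240))*(-7) = -2640*(-7) = 18480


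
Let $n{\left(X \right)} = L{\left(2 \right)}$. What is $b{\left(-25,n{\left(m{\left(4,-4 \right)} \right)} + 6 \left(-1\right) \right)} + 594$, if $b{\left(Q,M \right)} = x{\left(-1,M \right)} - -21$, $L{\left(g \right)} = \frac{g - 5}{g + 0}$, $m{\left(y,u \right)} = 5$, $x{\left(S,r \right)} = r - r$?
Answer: $615$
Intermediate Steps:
$x{\left(S,r \right)} = 0$
$L{\left(g \right)} = \frac{-5 + g}{g}$
$n{\left(X \right)} = - \frac{3}{2}$ ($n{\left(X \right)} = \frac{-5 + 2}{2} = \frac{1}{2} \left(-3\right) = - \frac{3}{2}$)
$b{\left(Q,M \right)} = 21$ ($b{\left(Q,M \right)} = 0 - -21 = 0 + 21 = 21$)
$b{\left(-25,n{\left(m{\left(4,-4 \right)} \right)} + 6 \left(-1\right) \right)} + 594 = 21 + 594 = 615$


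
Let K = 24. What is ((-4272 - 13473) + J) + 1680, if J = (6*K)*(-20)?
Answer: -18945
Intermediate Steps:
J = -2880 (J = (6*24)*(-20) = 144*(-20) = -2880)
((-4272 - 13473) + J) + 1680 = ((-4272 - 13473) - 2880) + 1680 = (-17745 - 2880) + 1680 = -20625 + 1680 = -18945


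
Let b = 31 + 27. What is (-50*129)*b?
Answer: -374100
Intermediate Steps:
b = 58
(-50*129)*b = -50*129*58 = -6450*58 = -374100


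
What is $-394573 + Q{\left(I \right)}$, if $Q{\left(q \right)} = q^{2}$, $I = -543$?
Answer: $-99724$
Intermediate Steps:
$-394573 + Q{\left(I \right)} = -394573 + \left(-543\right)^{2} = -394573 + 294849 = -99724$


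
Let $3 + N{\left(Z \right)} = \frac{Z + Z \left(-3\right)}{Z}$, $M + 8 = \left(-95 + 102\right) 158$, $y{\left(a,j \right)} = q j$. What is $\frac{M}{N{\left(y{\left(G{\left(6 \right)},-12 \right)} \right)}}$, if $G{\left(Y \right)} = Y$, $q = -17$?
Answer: $- \frac{1098}{5} \approx -219.6$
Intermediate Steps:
$y{\left(a,j \right)} = - 17 j$
$M = 1098$ ($M = -8 + \left(-95 + 102\right) 158 = -8 + 7 \cdot 158 = -8 + 1106 = 1098$)
$N{\left(Z \right)} = -5$ ($N{\left(Z \right)} = -3 + \frac{Z + Z \left(-3\right)}{Z} = -3 + \frac{Z - 3 Z}{Z} = -3 + \frac{\left(-2\right) Z}{Z} = -3 - 2 = -5$)
$\frac{M}{N{\left(y{\left(G{\left(6 \right)},-12 \right)} \right)}} = \frac{1098}{-5} = 1098 \left(- \frac{1}{5}\right) = - \frac{1098}{5}$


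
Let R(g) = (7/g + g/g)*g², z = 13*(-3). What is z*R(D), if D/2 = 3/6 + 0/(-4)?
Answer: -312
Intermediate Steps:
z = -39
D = 1 (D = 2*(3/6 + 0/(-4)) = 2*(3*(⅙) + 0*(-¼)) = 2*(½ + 0) = 2*(½) = 1)
R(g) = g²*(1 + 7/g) (R(g) = (7/g + 1)*g² = (1 + 7/g)*g² = g²*(1 + 7/g))
z*R(D) = -39*(7 + 1) = -39*8 = -312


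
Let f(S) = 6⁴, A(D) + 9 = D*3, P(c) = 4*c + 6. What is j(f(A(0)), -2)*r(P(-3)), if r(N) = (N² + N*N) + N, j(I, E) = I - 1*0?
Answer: 85536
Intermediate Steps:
P(c) = 6 + 4*c
A(D) = -9 + 3*D (A(D) = -9 + D*3 = -9 + 3*D)
f(S) = 1296
j(I, E) = I (j(I, E) = I + 0 = I)
r(N) = N + 2*N² (r(N) = (N² + N²) + N = 2*N² + N = N + 2*N²)
j(f(A(0)), -2)*r(P(-3)) = 1296*((6 + 4*(-3))*(1 + 2*(6 + 4*(-3)))) = 1296*((6 - 12)*(1 + 2*(6 - 12))) = 1296*(-6*(1 + 2*(-6))) = 1296*(-6*(1 - 12)) = 1296*(-6*(-11)) = 1296*66 = 85536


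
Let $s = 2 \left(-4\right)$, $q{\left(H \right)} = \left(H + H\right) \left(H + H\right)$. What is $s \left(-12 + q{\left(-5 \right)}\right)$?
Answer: $-704$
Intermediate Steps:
$q{\left(H \right)} = 4 H^{2}$ ($q{\left(H \right)} = 2 H 2 H = 4 H^{2}$)
$s = -8$
$s \left(-12 + q{\left(-5 \right)}\right) = - 8 \left(-12 + 4 \left(-5\right)^{2}\right) = - 8 \left(-12 + 4 \cdot 25\right) = - 8 \left(-12 + 100\right) = \left(-8\right) 88 = -704$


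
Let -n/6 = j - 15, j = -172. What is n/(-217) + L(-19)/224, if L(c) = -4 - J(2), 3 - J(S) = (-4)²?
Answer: -35625/6944 ≈ -5.1303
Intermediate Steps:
J(S) = -13 (J(S) = 3 - 1*(-4)² = 3 - 1*16 = 3 - 16 = -13)
n = 1122 (n = -6*(-172 - 15) = -6*(-187) = 1122)
L(c) = 9 (L(c) = -4 - 1*(-13) = -4 + 13 = 9)
n/(-217) + L(-19)/224 = 1122/(-217) + 9/224 = 1122*(-1/217) + 9*(1/224) = -1122/217 + 9/224 = -35625/6944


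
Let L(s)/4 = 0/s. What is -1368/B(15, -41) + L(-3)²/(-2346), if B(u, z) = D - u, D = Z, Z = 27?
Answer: -114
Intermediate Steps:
D = 27
L(s) = 0 (L(s) = 4*(0/s) = 4*0 = 0)
B(u, z) = 27 - u
-1368/B(15, -41) + L(-3)²/(-2346) = -1368/(27 - 1*15) + 0²/(-2346) = -1368/(27 - 15) + 0*(-1/2346) = -1368/12 + 0 = -1368*1/12 + 0 = -114 + 0 = -114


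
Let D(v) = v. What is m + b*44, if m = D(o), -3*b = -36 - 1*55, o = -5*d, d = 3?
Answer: 3959/3 ≈ 1319.7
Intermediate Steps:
o = -15 (o = -5*3 = -15)
b = 91/3 (b = -(-36 - 1*55)/3 = -(-36 - 55)/3 = -1/3*(-91) = 91/3 ≈ 30.333)
m = -15
m + b*44 = -15 + (91/3)*44 = -15 + 4004/3 = 3959/3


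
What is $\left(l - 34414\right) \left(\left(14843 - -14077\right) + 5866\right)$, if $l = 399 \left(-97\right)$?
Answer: $-2543447962$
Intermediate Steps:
$l = -38703$
$\left(l - 34414\right) \left(\left(14843 - -14077\right) + 5866\right) = \left(-38703 - 34414\right) \left(\left(14843 - -14077\right) + 5866\right) = - 73117 \left(\left(14843 + 14077\right) + 5866\right) = - 73117 \left(28920 + 5866\right) = \left(-73117\right) 34786 = -2543447962$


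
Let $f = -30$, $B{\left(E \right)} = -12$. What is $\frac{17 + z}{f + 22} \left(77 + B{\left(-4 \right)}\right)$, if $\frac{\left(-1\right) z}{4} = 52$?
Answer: $\frac{12415}{8} \approx 1551.9$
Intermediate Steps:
$z = -208$ ($z = \left(-4\right) 52 = -208$)
$\frac{17 + z}{f + 22} \left(77 + B{\left(-4 \right)}\right) = \frac{17 - 208}{-30 + 22} \left(77 - 12\right) = - \frac{191}{-8} \cdot 65 = \left(-191\right) \left(- \frac{1}{8}\right) 65 = \frac{191}{8} \cdot 65 = \frac{12415}{8}$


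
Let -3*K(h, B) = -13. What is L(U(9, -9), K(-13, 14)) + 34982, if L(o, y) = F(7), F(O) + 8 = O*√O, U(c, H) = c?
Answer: 34974 + 7*√7 ≈ 34993.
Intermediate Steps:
K(h, B) = 13/3 (K(h, B) = -⅓*(-13) = 13/3)
F(O) = -8 + O^(3/2) (F(O) = -8 + O*√O = -8 + O^(3/2))
L(o, y) = -8 + 7*√7 (L(o, y) = -8 + 7^(3/2) = -8 + 7*√7)
L(U(9, -9), K(-13, 14)) + 34982 = (-8 + 7*√7) + 34982 = 34974 + 7*√7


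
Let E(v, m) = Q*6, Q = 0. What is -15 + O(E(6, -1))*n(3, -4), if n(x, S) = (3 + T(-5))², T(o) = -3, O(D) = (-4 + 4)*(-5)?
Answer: -15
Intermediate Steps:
E(v, m) = 0 (E(v, m) = 0*6 = 0)
O(D) = 0 (O(D) = 0*(-5) = 0)
n(x, S) = 0 (n(x, S) = (3 - 3)² = 0² = 0)
-15 + O(E(6, -1))*n(3, -4) = -15 + 0*0 = -15 + 0 = -15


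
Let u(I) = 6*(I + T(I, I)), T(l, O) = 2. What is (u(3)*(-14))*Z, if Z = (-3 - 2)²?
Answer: -10500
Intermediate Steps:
u(I) = 12 + 6*I (u(I) = 6*(I + 2) = 6*(2 + I) = 12 + 6*I)
Z = 25 (Z = (-5)² = 25)
(u(3)*(-14))*Z = ((12 + 6*3)*(-14))*25 = ((12 + 18)*(-14))*25 = (30*(-14))*25 = -420*25 = -10500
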